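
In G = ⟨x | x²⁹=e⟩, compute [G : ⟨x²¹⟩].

First find ord(x²¹) by computing successive powers:
  (x²¹)¹ = x²¹, (x²¹)² = x¹³, (x²¹)³ = x⁵, (x²¹)⁴ = x²⁶, (x²¹)⁵ = x¹⁸, (x²¹)⁶ = x¹⁰, (x²¹)⁷ = x², (x²¹)⁸ = x²³, (x²¹)⁹ = x¹⁵, (x²¹)¹⁰ = x⁷, (x²¹)¹¹ = x²⁸, (x²¹)¹² = x²⁰, (x²¹)¹³ = x¹², (x²¹)¹⁴ = x⁴, (x²¹)¹⁵ = x²⁵, (x²¹)¹⁶ = x¹⁷, (x²¹)¹⁷ = x⁹, (x²¹)¹⁸ = x, (x²¹)¹⁹ = x²², (x²¹)²⁰ = x¹⁴, (x²¹)²¹ = x⁶, (x²¹)²² = x²⁷, (x²¹)²³ = x¹⁹, (x²¹)²⁴ = x¹¹, (x²¹)²⁵ = x³, (x²¹)²⁶ = x²⁴, (x²¹)²⁷ = x¹⁶, (x²¹)²⁸ = x⁸, (x²¹)²⁹ = e.
So |⟨x²¹⟩| = ord(x²¹) = 29. With |G| = 29, by Lagrange [G : ⟨x²¹⟩] = 29/29 = 1.

Answer: 1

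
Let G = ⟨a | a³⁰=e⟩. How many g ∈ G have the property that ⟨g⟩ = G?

G is cyclic of order 30. An element generates G iff its order is 30, and a cyclic group of order 30 has exactly φ(30) = 8 such elements.

Answer: 8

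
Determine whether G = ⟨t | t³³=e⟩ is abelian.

G has a single generator, so G is cyclic and hence abelian.

Answer: Yes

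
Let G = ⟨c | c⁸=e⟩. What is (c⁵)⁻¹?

The order of (c⁵) is 8 (smallest k with (c⁵)ᵏ = e), so (c⁵)⁻¹ = (c⁵)⁷ = c³.
Check: (c⁵) · (c³) → (c⁵) · c³ = e, giving e as required.

Answer: c³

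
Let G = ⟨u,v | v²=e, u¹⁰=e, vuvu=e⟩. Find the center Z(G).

An element z ∈ Z(G) iff z commutes with every generator.
For example u⁵ is central: (u⁵)·u = u⁶ = u·(u⁵); (u⁵)·v = u⁵v = v·(u⁵).
Whereas u ∉ Z(G) since u·v = uv ≠ u⁹v = v·u.
Checking each of the 20 elements this way gives Z(G) = {e, u⁵}, of order 2.

Answer: {e, u⁵}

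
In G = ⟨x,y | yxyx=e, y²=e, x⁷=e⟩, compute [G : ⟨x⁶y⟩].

First find ord(x⁶y) by computing successive powers:
  (x⁶y)¹ = x⁶y, (x⁶y)² = e.
So |⟨x⁶y⟩| = ord(x⁶y) = 2. With |G| = 14, by Lagrange [G : ⟨x⁶y⟩] = 14/2 = 7.

Answer: 7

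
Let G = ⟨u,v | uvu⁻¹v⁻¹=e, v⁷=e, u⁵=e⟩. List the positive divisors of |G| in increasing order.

|G| = 35 = 5 · 7. By Lagrange's theorem the order of any subgroup divides 35; the divisors of 35 are 1, 5, 7, 35.

Answer: 1, 5, 7, 35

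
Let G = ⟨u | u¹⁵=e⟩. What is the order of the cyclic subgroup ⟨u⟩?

|⟨u⟩| equals the order of u. Compute successive powers until reaching e:
  u¹ = u, u² = u², u³ = u³, u⁴ = u⁴, u⁵ = u⁵, u⁶ = u⁶, u⁷ = u⁷, u⁸ = u⁸, u⁹ = u⁹, u¹⁰ = u¹⁰, u¹¹ = u¹¹, u¹² = u¹², u¹³ = u¹³, u¹⁴ = u¹⁴, u¹⁵ = e.
The smallest positive k with uᵏ = e is 15, so |⟨u⟩| = 15.

Answer: 15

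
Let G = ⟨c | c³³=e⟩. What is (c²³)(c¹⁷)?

Compute (c²³) · (c¹⁷) by multiplying left to right and reducing via the relations at each step:
  (c²³) · c¹⁷ = c⁷

Answer: c⁷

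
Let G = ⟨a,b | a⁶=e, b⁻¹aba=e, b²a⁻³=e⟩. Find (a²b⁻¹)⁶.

Compute successive powers of (a²b⁻¹), reducing at each step:
  (a²b⁻¹)²: (a²b⁻¹) · a² = b⁻¹;   (b⁻¹) · b⁻¹ = a³
  (a²b⁻¹)³: (a³) · a² = a⁵;   (a⁵) · b⁻¹ = a²b
  (a²b⁻¹)⁴: (a²b) · a² = b;   b · b⁻¹ = e
  (a²b⁻¹)⁵: e · a² = a²;   (a²) · b⁻¹ = a²b⁻¹
  (a²b⁻¹)⁶: (a²b⁻¹) · a² = b⁻¹;   (b⁻¹) · b⁻¹ = a³

Answer: a³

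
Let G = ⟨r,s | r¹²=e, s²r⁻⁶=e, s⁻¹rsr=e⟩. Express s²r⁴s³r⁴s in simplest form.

Multiply left to right, reducing at each step:
  (r⁶) · r⁴ = r¹⁰
  (r¹⁰) · s³ = r⁴s
  (r⁴s) · r⁴ = s
  s · s = r⁶

Answer: r⁶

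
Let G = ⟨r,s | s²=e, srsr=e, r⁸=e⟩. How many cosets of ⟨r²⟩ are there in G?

First find ord(r²) by computing successive powers:
  (r²)¹ = r², (r²)² = r⁴, (r²)³ = r⁶, (r²)⁴ = e.
So |⟨r²⟩| = ord(r²) = 4. With |G| = 16, by Lagrange [G : ⟨r²⟩] = 16/4 = 4.

Answer: 4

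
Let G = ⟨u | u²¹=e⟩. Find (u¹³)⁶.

Compute successive powers of (u¹³), reducing at each step:
  (u¹³)²: (u¹³) · u¹³ = u⁵
  (u¹³)³: (u⁵) · u¹³ = u¹⁸
  (u¹³)⁴: (u¹⁸) · u¹³ = u¹⁰
  (u¹³)⁵: (u¹⁰) · u¹³ = u²
  (u¹³)⁶: (u²) · u¹³ = u¹⁵

Answer: u¹⁵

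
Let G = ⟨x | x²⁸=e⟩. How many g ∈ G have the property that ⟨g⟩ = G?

G is cyclic of order 28. An element generates G iff its order is 28, and a cyclic group of order 28 has exactly φ(28) = 12 such elements.

Answer: 12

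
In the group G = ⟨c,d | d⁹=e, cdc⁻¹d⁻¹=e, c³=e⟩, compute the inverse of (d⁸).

The order of (d⁸) is 9 (smallest k with (d⁸)ᵏ = e), so (d⁸)⁻¹ = (d⁸)⁸ = d.
Check: (d⁸) · d → (d⁸) · d = e, giving e as required.

Answer: d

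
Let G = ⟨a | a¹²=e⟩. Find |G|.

G is generated by a single element, so G is cyclic. The relator gives a¹² = e and no smaller power is forced to be e, so the 12 powers {a, e, a², a³, a⁴, a⁵, a⁶, a⁷, a⁸, a⁹, a¹¹, a¹⁰} are distinct. Hence |G| = 12.

Answer: 12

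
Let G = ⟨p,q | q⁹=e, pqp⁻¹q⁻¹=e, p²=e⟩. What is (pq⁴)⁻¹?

The order of (pq⁴) is 18 (smallest k with (pq⁴)ᵏ = e), so (pq⁴)⁻¹ = (pq⁴)¹⁷ = pq⁵.
Check: (pq⁴) · (pq⁵) → (pq⁴) · p = q⁴;   (q⁴) · q⁵ = e, giving e as required.

Answer: pq⁵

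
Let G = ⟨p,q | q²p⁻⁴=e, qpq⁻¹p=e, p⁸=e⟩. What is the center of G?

An element z ∈ Z(G) iff z commutes with every generator.
For example p⁴ is central: (p⁴)·p = p⁵ = p·(p⁴); (p⁴)·q = q⁻¹ = q·(p⁴).
Whereas p ∉ Z(G) since p·q = pq ≠ p³q⁻¹ = q·p.
Checking each of the 16 elements this way gives Z(G) = {e, p⁴}, of order 2.

Answer: {e, p⁴}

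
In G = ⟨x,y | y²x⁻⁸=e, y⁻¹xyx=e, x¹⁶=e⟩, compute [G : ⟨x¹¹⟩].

First find ord(x¹¹) by computing successive powers:
  (x¹¹)¹ = x¹¹, (x¹¹)² = x⁶, (x¹¹)³ = x, (x¹¹)⁴ = x¹², (x¹¹)⁵ = x⁷, (x¹¹)⁶ = x², (x¹¹)⁷ = x¹³, (x¹¹)⁸ = x⁸, (x¹¹)⁹ = x³, (x¹¹)¹⁰ = x¹⁴, (x¹¹)¹¹ = x⁹, (x¹¹)¹² = x⁴, (x¹¹)¹³ = x¹⁵, (x¹¹)¹⁴ = x¹⁰, (x¹¹)¹⁵ = x⁵, (x¹¹)¹⁶ = e.
So |⟨x¹¹⟩| = ord(x¹¹) = 16. With |G| = 32, by Lagrange [G : ⟨x¹¹⟩] = 32/16 = 2.

Answer: 2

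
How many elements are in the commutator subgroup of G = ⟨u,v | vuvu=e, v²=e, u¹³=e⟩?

G' = [G, G] is generated by all commutators. The generator-pair commutators are: [u, v] = u².
The subgroup they normally generate is {e, u, u², u³, u⁴, u⁵, u⁶, u⁷, u⁸, u⁹, u¹⁰, u¹¹, u¹²}, of order 13.
Check: |G/G'| = 26/13 = 2 is the order of the abelianisation.

Answer: 13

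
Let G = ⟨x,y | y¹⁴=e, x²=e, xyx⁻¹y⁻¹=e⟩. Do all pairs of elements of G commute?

Each pair of generators commutes: x·y = xy = y·x. Since the generators pairwise commute, every element of G commutes with every other, so G is abelian.

Answer: Yes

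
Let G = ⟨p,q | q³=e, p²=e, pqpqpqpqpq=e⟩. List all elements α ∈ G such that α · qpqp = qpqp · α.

⟨qpqp⟩ ⊆ C_G(qpqp) since powers of qpqp commute with qpqp; so |C_G(qpqp)| ≥ |⟨qpqp⟩| = 5.
By orbit–stabilizer, |C_G(qpqp)| = |G| / |conj. class of qpqp| = 60 / 12 = 5.
The 5 elements commuting with qpqp are {e, pq², qp, qpqp, pq²pq²}.

Answer: {e, pq², qp, qpqp, pq²pq²}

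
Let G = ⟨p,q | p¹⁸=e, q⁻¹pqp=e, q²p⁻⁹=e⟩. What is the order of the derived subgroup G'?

G' = [G, G] is generated by all commutators. The generator-pair commutators are: [p, q] = p².
The subgroup they normally generate is {e, p², p⁴, p⁶, p⁸, p¹⁰, p¹², p¹⁴, p¹⁶}, of order 9.
Check: |G/G'| = 36/9 = 4 is the order of the abelianisation.

Answer: 9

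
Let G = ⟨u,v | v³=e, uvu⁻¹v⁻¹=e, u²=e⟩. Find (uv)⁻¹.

The order of (uv) is 6 (smallest k with (uv)ᵏ = e), so (uv)⁻¹ = (uv)⁵ = uv².
Check: (uv) · (uv²) → (uv) · u = v;   v · v² = e, giving e as required.

Answer: uv²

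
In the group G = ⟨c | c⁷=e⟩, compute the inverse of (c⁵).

The order of (c⁵) is 7 (smallest k with (c⁵)ᵏ = e), so (c⁵)⁻¹ = (c⁵)⁶ = c².
Check: (c⁵) · (c²) → (c⁵) · c² = e, giving e as required.

Answer: c²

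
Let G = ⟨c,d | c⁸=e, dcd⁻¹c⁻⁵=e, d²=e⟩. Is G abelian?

c·d = cd but d·c = c⁵d, so c·d ≠ d·c and G is not abelian.

Answer: No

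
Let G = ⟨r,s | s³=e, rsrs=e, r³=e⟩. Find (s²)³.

Compute successive powers of (s²), reducing at each step:
  (s²)²: (s²) · s² = s
  (s²)³: s · s² = e

Answer: e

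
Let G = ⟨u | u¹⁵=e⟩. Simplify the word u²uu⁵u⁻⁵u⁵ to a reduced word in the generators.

Multiply left to right, reducing at each step:
  (u²) · u = u³
  (u³) · u⁵ = u⁸
  (u⁸) · u⁻⁵ = u³
  (u³) · u⁵ = u⁸

Answer: u⁸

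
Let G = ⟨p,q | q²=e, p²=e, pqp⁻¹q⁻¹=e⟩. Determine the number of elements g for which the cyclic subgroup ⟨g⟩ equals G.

⟨g⟩ = G would require ord(g) = |G| = 4, but the maximum element order in G is 2 < 4. So G is not cyclic and no single element generates it: the count is 0.

Answer: 0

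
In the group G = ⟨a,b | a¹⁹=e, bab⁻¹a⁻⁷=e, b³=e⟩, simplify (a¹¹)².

Compute successive powers of (a¹¹), reducing at each step:
  (a¹¹)²: (a¹¹) · a¹¹ = a³

Answer: a³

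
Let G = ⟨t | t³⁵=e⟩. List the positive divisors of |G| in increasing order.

|G| = 35 = 5 · 7. By Lagrange's theorem the order of any subgroup divides 35; the divisors of 35 are 1, 5, 7, 35.

Answer: 1, 5, 7, 35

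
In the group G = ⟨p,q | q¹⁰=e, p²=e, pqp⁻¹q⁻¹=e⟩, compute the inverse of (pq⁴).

The order of (pq⁴) is 10 (smallest k with (pq⁴)ᵏ = e), so (pq⁴)⁻¹ = (pq⁴)⁹ = pq⁶.
Check: (pq⁴) · (pq⁶) → (pq⁴) · p = q⁴;   (q⁴) · q⁶ = e, giving e as required.

Answer: pq⁶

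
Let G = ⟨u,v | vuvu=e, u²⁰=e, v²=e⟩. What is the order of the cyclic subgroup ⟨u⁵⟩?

|⟨u⁵⟩| equals the order of u⁵. Compute successive powers until reaching e:
  (u⁵)¹ = u⁵, (u⁵)² = u¹⁰, (u⁵)³ = u¹⁵, (u⁵)⁴ = e.
The smallest positive k with (u⁵)ᵏ = e is 4, so |⟨u⁵⟩| = 4.

Answer: 4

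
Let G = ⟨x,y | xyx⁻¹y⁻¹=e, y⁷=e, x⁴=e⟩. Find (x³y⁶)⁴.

Compute successive powers of (x³y⁶), reducing at each step:
  (x³y⁶)²: (x³y⁶) · x³ = x²y⁶;   (x²y⁶) · y⁶ = x²y⁵
  (x³y⁶)³: (x²y⁵) · x³ = xy⁵;   (xy⁵) · y⁶ = xy⁴
  (x³y⁶)⁴: (xy⁴) · x³ = y⁴;   (y⁴) · y⁶ = y³

Answer: y³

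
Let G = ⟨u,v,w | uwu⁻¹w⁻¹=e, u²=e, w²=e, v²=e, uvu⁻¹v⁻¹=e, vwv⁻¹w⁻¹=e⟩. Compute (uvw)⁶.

Compute successive powers of (uvw), reducing at each step:
  (uvw)²: (uvw) · u = vw;   (vw) · v = w;   w · w = e
  (uvw)³: e · u = u;   u · v = uv;   (uv) · w = uvw
  (uvw)⁴: (uvw) · u = vw;   (vw) · v = w;   w · w = e
  (uvw)⁵: e · u = u;   u · v = uv;   (uv) · w = uvw
  (uvw)⁶: (uvw) · u = vw;   (vw) · v = w;   w · w = e

Answer: e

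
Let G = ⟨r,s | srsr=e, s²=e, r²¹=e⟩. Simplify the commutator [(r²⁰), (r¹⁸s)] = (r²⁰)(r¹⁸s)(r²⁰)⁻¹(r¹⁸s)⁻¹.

[(r²⁰), (r¹⁸s)] = (r²⁰)·(r¹⁸s)·(r²⁰)⁻¹·(r¹⁸s)⁻¹.
  (r²⁰) · (r¹⁸s) = r¹⁷s
  (r¹⁷s) · r = r¹⁶s
  (r¹⁶s) · (r¹⁸s) = r¹⁹

Answer: r¹⁹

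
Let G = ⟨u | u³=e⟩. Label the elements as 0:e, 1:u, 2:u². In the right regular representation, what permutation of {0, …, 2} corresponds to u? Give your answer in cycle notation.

(0 1 2)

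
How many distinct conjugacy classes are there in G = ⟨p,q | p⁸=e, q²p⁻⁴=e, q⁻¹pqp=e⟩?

The conjugacy classes (representative and size) are:
  [e] (size 1), [p⁷] (size 2), [p⁶] (size 2), [p³] (size 2), [p⁴] (size 1), [p²q⁻¹] (size 4), [p³q⁻¹] (size 4).
Class equation: 1 + 2 + 2 + 2 + 1 + 4 + 4 = 16 = |G|. So G has 7 conjugacy classes.

Answer: 7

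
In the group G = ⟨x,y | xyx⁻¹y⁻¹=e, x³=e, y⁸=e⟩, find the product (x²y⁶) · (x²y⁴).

Compute (x²y⁶) · (x²y⁴) by multiplying left to right and reducing via the relations at each step:
  (x²y⁶) · x² = xy⁶
  (xy⁶) · y⁴ = xy²

Answer: xy²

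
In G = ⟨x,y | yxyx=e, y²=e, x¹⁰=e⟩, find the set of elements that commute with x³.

⟨x³⟩ ⊆ C_G(x³) since powers of x³ commute with x³; so |C_G(x³)| ≥ |⟨x³⟩| = 10.
By orbit–stabilizer, |C_G(x³)| = |G| / |conj. class of x³| = 20 / 2 = 10.
The 10 elements commuting with x³ are {e, x, x², x³, x⁴, x⁵, x⁶, x⁷, x⁸, x⁹}.

Answer: {e, x, x², x³, x⁴, x⁵, x⁶, x⁷, x⁸, x⁹}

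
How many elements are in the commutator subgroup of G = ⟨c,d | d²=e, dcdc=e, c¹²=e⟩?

G' = [G, G] is generated by all commutators. The generator-pair commutators are: [c, d] = c².
The subgroup they normally generate is {e, c², c⁴, c⁶, c⁸, c¹⁰}, of order 6.
Check: |G/G'| = 24/6 = 4 is the order of the abelianisation.

Answer: 6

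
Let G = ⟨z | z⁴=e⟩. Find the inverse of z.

The order of z is 4 (smallest k with zᵏ = e), so z⁻¹ = z³ = z³.
Check: z · (z³) → z · z³ = e, giving e as required.

Answer: z³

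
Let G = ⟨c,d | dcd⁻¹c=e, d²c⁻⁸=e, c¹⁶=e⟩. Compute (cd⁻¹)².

Compute successive powers of (cd⁻¹), reducing at each step:
  (cd⁻¹)²: (cd⁻¹) · c = d⁻¹;   (d⁻¹) · d⁻¹ = c⁸

Answer: c⁸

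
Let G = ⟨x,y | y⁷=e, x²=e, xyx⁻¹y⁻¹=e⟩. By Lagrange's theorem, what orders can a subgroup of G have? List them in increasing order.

|G| = 14 = 2 · 7. By Lagrange's theorem the order of any subgroup divides 14; the divisors of 14 are 1, 2, 7, 14.

Answer: 1, 2, 7, 14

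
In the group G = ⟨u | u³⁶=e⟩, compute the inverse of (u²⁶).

The order of (u²⁶) is 18 (smallest k with (u²⁶)ᵏ = e), so (u²⁶)⁻¹ = (u²⁶)¹⁷ = u¹⁰.
Check: (u²⁶) · (u¹⁰) → (u²⁶) · u¹⁰ = e, giving e as required.

Answer: u¹⁰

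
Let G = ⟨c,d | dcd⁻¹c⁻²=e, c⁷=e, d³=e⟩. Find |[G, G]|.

G' = [G, G] is generated by all commutators. The generator-pair commutators are: [c, d] = c⁶.
The subgroup they normally generate is {e, c, c², c³, c⁴, c⁵, c⁶}, of order 7.
Check: |G/G'| = 21/7 = 3 is the order of the abelianisation.

Answer: 7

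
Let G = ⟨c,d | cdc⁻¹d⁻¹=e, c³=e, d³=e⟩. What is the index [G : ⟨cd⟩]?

First find ord(cd) by computing successive powers:
  (cd)¹ = cd, (cd)² = c²d², (cd)³ = e.
So |⟨cd⟩| = ord(cd) = 3. With |G| = 9, by Lagrange [G : ⟨cd⟩] = 9/3 = 3.

Answer: 3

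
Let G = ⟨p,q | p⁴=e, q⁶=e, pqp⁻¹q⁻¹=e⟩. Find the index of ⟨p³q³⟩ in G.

First find ord(p³q³) by computing successive powers:
  (p³q³)¹ = p³q³, (p³q³)² = p², (p³q³)³ = pq³, (p³q³)⁴ = e.
So |⟨p³q³⟩| = ord(p³q³) = 4. With |G| = 24, by Lagrange [G : ⟨p³q³⟩] = 24/4 = 6.

Answer: 6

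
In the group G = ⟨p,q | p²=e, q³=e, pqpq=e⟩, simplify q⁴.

Compute successive powers of q, reducing at each step:
  q²: q · q = q²
  q³: (q²) · q = e
  q⁴: e · q = q

Answer: q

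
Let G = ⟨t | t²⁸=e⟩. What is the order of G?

G is generated by a single element, so G is cyclic. The relator gives t²⁸ = e and no smaller power is forced to be e, so the 28 powers {e, t, t², t³, t⁴, t⁵, t⁶, t⁷, t⁸, t⁹, t²², t²³, t²¹, t²⁰, t²⁴, t²⁵, t²⁶, t²⁷, t¹², t¹³, t¹¹, t¹⁰, t¹⁴, t¹⁵, t¹⁶, t¹⁷, t¹⁸, t¹⁹} are distinct. Hence |G| = 28.

Answer: 28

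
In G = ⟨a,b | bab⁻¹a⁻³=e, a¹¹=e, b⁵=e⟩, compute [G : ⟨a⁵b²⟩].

First find ord(a⁵b²) by computing successive powers:
  (a⁵b²)¹ = a⁵b², (a⁵b²)² = a⁶b⁴, (a⁵b²)³ = a⁴b, (a⁵b²)⁴ = a⁸b³, (a⁵b²)⁵ = e.
So |⟨a⁵b²⟩| = ord(a⁵b²) = 5. With |G| = 55, by Lagrange [G : ⟨a⁵b²⟩] = 55/5 = 11.

Answer: 11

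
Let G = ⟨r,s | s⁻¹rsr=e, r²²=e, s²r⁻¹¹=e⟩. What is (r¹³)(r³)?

Compute (r¹³) · (r³) by multiplying left to right and reducing via the relations at each step:
  (r¹³) · r³ = r¹⁶

Answer: r¹⁶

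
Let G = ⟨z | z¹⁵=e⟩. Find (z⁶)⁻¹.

The order of (z⁶) is 5 (smallest k with (z⁶)ᵏ = e), so (z⁶)⁻¹ = (z⁶)⁴ = z⁹.
Check: (z⁶) · (z⁹) → (z⁶) · z⁹ = e, giving e as required.

Answer: z⁹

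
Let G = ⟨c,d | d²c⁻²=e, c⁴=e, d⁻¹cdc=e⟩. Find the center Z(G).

An element z ∈ Z(G) iff z commutes with every generator.
For example c² is central: (c²)·c = c³ = c·(c²); (c²)·d = d⁻¹ = d·(c²).
Whereas c ∉ Z(G) since c·d = cd ≠ cd⁻¹ = d·c.
Checking each of the 8 elements this way gives Z(G) = {e, c²}, of order 2.

Answer: {e, c²}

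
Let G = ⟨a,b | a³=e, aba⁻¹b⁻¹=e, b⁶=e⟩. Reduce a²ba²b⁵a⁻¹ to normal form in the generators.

Multiply left to right, reducing at each step:
  (a²) · b = a²b
  (a²b) · a² = ab
  (ab) · b⁵ = a
  a · a⁻¹ = e

Answer: e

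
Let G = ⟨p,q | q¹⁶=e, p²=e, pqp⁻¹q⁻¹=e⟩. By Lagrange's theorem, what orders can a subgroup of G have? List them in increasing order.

|G| = 32 = 2⁵. By Lagrange's theorem the order of any subgroup divides 32; the divisors of 32 are 1, 2, 4, 8, 16, 32.

Answer: 1, 2, 4, 8, 16, 32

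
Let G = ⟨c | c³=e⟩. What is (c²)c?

Compute (c²) · c by multiplying left to right and reducing via the relations at each step:
  (c²) · c = e

Answer: e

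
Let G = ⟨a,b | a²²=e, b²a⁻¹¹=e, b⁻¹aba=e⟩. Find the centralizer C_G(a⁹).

⟨a⁹⟩ ⊆ C_G(a⁹) since powers of a⁹ commute with a⁹; so |C_G(a⁹)| ≥ |⟨a⁹⟩| = 22.
By orbit–stabilizer, |C_G(a⁹)| = |G| / |conj. class of a⁹| = 44 / 2 = 22.
The 22 elements commuting with a⁹ are {e, a, a², a³, a⁴, a⁵, a⁶, a⁷, a⁸, a⁹, a¹⁰, a¹¹, a¹², a¹³, a¹⁴, a¹⁵, a¹⁶, a¹⁷, a¹⁸, a¹⁹, a²⁰, a²¹}.

Answer: {e, a, a², a³, a⁴, a⁵, a⁶, a⁷, a⁸, a⁹, a¹⁰, a¹¹, a¹², a¹³, a¹⁴, a¹⁵, a¹⁶, a¹⁷, a¹⁸, a¹⁹, a²⁰, a²¹}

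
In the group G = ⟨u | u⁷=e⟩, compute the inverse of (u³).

The order of (u³) is 7 (smallest k with (u³)ᵏ = e), so (u³)⁻¹ = (u³)⁶ = u⁴.
Check: (u³) · (u⁴) → (u³) · u⁴ = e, giving e as required.

Answer: u⁴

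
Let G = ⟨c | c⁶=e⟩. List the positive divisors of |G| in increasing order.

|G| = 6 = 2 · 3. By Lagrange's theorem the order of any subgroup divides 6; the divisors of 6 are 1, 2, 3, 6.

Answer: 1, 2, 3, 6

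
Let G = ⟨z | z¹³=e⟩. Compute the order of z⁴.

Compute successive powers until reaching e:
  (z⁴)¹ = z⁴, (z⁴)² = z⁸, (z⁴)³ = z¹², (z⁴)⁴ = z³, (z⁴)⁵ = z⁷, (z⁴)⁶ = z¹¹, (z⁴)⁷ = z², (z⁴)⁸ = z⁶, (z⁴)⁹ = z¹⁰, (z⁴)¹⁰ = z, (z⁴)¹¹ = z⁵, (z⁴)¹² = z⁹, (z⁴)¹³ = e.
The smallest positive k with (z⁴)ᵏ = e is 13.

Answer: 13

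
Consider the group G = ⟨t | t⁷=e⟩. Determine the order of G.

G is generated by a single element, so G is cyclic. The relator gives t⁷ = e and no smaller power is forced to be e, so the 7 powers {e, t, t², t³, t⁴, t⁵, t⁶} are distinct. Hence |G| = 7.

Answer: 7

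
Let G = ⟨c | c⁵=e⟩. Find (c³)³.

Compute successive powers of (c³), reducing at each step:
  (c³)²: (c³) · c³ = c
  (c³)³: c · c³ = c⁴

Answer: c⁴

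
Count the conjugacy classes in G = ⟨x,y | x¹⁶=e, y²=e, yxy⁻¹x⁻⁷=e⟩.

The conjugacy classes (representative and size) are:
  [e] (size 1), [x] (size 2), [x¹⁴] (size 2), [x³] (size 2), [x⁴] (size 2), [x¹⁰] (size 2), [x⁸] (size 1), [x⁹] (size 2), [x¹¹] (size 2), [x¹⁰y] (size 8), [xy] (size 8).
Class equation: 1 + 2 + 2 + 2 + 2 + 2 + 1 + 2 + 2 + 8 + 8 = 32 = |G|. So G has 11 conjugacy classes.

Answer: 11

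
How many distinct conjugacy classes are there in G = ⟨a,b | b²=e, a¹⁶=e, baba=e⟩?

The conjugacy classes (representative and size) are:
  [e] (size 1), [a¹⁵] (size 2), [a²] (size 2), [a³] (size 2), [a¹²] (size 2), [a⁵] (size 2), [a⁶] (size 2), [a⁷] (size 2), [a⁸] (size 1), [a²b] (size 8), [a¹⁵b] (size 8).
Class equation: 1 + 2 + 2 + 2 + 2 + 2 + 2 + 2 + 1 + 8 + 8 = 32 = |G|. So G has 11 conjugacy classes.

Answer: 11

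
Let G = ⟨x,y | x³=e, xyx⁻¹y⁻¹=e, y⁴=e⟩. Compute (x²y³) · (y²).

Compute (x²y³) · (y²) by multiplying left to right and reducing via the relations at each step:
  (x²y³) · y² = x²y

Answer: x²y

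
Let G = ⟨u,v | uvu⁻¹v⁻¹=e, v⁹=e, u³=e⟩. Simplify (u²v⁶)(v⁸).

Compute (u²v⁶) · (v⁸) by multiplying left to right and reducing via the relations at each step:
  (u²v⁶) · v⁸ = u²v⁵

Answer: u²v⁵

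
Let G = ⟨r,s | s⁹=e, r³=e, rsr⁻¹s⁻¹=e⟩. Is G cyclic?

|G| = 27, but the maximum element order in G is 9 < 27. No single element generates all of G, so G is not cyclic.

Answer: No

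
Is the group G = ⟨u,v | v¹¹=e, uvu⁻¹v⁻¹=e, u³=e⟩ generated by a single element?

|G| = 33. The element uv has order 33 (its powers give 33 distinct elements), so ⟨uv⟩ = G and G is cyclic.

Answer: Yes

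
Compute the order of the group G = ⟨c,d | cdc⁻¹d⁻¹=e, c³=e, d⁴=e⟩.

Enumerate words in the generators, reducing via the relations: the distinct elements are
  {c, d, e, cd, c², d², d³, cd², cd³, c²d, c²d², c²d³}.
No further products give new elements, so |G| = 12.

Answer: 12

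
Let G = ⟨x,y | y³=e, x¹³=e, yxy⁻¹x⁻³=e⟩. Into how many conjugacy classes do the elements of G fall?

The conjugacy classes (representative and size) are:
  [e] (size 1), [x] (size 3), [x⁵] (size 3), [x¹⁰] (size 3), [x⁸] (size 3), [x¹⁰y] (size 13), [x⁷y²] (size 13).
Class equation: 1 + 3 + 3 + 3 + 3 + 13 + 13 = 39 = |G|. So G has 7 conjugacy classes.

Answer: 7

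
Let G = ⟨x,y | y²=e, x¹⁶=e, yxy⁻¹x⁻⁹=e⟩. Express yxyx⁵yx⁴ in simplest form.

Multiply left to right, reducing at each step:
  y · x = x⁹y
  (x⁹y) · y = x⁹
  (x⁹) · x⁵ = x¹⁴
  (x¹⁴) · y = x¹⁴y
  (x¹⁴y) · x⁴ = x²y

Answer: x²y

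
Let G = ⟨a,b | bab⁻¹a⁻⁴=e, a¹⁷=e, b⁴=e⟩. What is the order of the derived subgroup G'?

G' = [G, G] is generated by all commutators. The generator-pair commutators are: [a, b] = a¹⁴.
The subgroup they normally generate is {e, a, a², a³, a⁴, a⁵, a⁶, a⁷, a⁸, a⁹, a¹⁰, a¹¹, a¹², a¹³, a¹⁴, a¹⁵, a¹⁶}, of order 17.
Check: |G/G'| = 68/17 = 4 is the order of the abelianisation.

Answer: 17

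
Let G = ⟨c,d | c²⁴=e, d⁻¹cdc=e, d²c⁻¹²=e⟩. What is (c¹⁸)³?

Compute successive powers of (c¹⁸), reducing at each step:
  (c¹⁸)²: (c¹⁸) · c¹⁸ = c¹²
  (c¹⁸)³: (c¹²) · c¹⁸ = c⁶

Answer: c⁶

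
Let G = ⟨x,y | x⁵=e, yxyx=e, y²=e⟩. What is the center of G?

An element z ∈ Z(G) iff z commutes with every generator.
For example e is central: e·x = x = x·e; e·y = y = y·e.
Whereas x ∉ Z(G) since x·y = xy ≠ x⁴y = y·x.
Checking each of the 10 elements this way gives Z(G) = {e}, of order 1.

Answer: {e}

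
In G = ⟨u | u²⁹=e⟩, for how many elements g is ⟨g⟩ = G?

G is cyclic of order 29. An element generates G iff its order is 29, and a cyclic group of order 29 has exactly φ(29) = 28 such elements.

Answer: 28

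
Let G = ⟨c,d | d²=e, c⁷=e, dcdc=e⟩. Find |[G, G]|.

G' = [G, G] is generated by all commutators. The generator-pair commutators are: [c, d] = c².
The subgroup they normally generate is {e, c, c², c³, c⁴, c⁵, c⁶}, of order 7.
Check: |G/G'| = 14/7 = 2 is the order of the abelianisation.

Answer: 7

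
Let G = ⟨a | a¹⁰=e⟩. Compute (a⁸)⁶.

Compute successive powers of (a⁸), reducing at each step:
  (a⁸)²: (a⁸) · a⁸ = a⁶
  (a⁸)³: (a⁶) · a⁸ = a⁴
  (a⁸)⁴: (a⁴) · a⁸ = a²
  (a⁸)⁵: (a²) · a⁸ = e
  (a⁸)⁶: e · a⁸ = a⁸

Answer: a⁸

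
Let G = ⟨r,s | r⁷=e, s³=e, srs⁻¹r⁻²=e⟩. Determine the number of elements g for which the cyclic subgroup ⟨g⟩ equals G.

⟨g⟩ = G would require ord(g) = |G| = 21, but the maximum element order in G is 7 < 21. So G is not cyclic and no single element generates it: the count is 0.

Answer: 0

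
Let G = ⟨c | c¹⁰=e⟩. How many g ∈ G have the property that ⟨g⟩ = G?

G is cyclic of order 10. An element generates G iff its order is 10, and a cyclic group of order 10 has exactly φ(10) = 4 such elements.

Answer: 4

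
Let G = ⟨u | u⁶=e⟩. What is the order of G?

G is generated by a single element, so G is cyclic. The relator gives u⁶ = e and no smaller power is forced to be e, so the 6 powers {e, u, u², u³, u⁴, u⁵} are distinct. Hence |G| = 6.

Answer: 6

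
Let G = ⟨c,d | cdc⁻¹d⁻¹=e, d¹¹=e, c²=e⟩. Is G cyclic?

|G| = 22. The element cd has order 22 (its powers give 22 distinct elements), so ⟨cd⟩ = G and G is cyclic.

Answer: Yes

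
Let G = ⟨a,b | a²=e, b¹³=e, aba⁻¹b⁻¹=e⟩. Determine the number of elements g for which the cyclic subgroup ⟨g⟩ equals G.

G is cyclic of order 26. An element generates G iff its order is 26, and a cyclic group of order 26 has exactly φ(26) = 12 such elements.

Answer: 12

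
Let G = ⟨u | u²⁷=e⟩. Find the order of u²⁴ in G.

Compute successive powers until reaching e:
  (u²⁴)¹ = u²⁴, (u²⁴)² = u²¹, (u²⁴)³ = u¹⁸, (u²⁴)⁴ = u¹⁵, (u²⁴)⁵ = u¹², (u²⁴)⁶ = u⁹, (u²⁴)⁷ = u⁶, (u²⁴)⁸ = u³, (u²⁴)⁹ = e.
The smallest positive k with (u²⁴)ᵏ = e is 9.

Answer: 9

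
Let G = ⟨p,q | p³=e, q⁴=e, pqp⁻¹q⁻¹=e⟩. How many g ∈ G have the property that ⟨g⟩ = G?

G is cyclic of order 12. An element generates G iff its order is 12, and a cyclic group of order 12 has exactly φ(12) = 4 such elements.

Answer: 4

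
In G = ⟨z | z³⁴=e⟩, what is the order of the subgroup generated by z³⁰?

|⟨z³⁰⟩| equals the order of z³⁰. Compute successive powers until reaching e:
  (z³⁰)¹ = z³⁰, (z³⁰)² = z²⁶, (z³⁰)³ = z²², (z³⁰)⁴ = z¹⁸, (z³⁰)⁵ = z¹⁴, (z³⁰)⁶ = z¹⁰, (z³⁰)⁷ = z⁶, (z³⁰)⁸ = z², (z³⁰)⁹ = z³², (z³⁰)¹⁰ = z²⁸, (z³⁰)¹¹ = z²⁴, (z³⁰)¹² = z²⁰, (z³⁰)¹³ = z¹⁶, (z³⁰)¹⁴ = z¹², (z³⁰)¹⁵ = z⁸, (z³⁰)¹⁶ = z⁴, (z³⁰)¹⁷ = e.
The smallest positive k with (z³⁰)ᵏ = e is 17, so |⟨z³⁰⟩| = 17.

Answer: 17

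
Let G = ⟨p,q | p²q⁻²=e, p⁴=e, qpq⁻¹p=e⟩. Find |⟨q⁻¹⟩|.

|⟨q⁻¹⟩| equals the order of q⁻¹. Compute successive powers until reaching e:
  (q⁻¹)¹ = q⁻¹, (q⁻¹)² = p², (q⁻¹)³ = q, (q⁻¹)⁴ = e.
The smallest positive k with (q⁻¹)ᵏ = e is 4, so |⟨q⁻¹⟩| = 4.

Answer: 4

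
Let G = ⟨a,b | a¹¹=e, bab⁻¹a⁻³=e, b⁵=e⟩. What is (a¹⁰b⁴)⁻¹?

The order of (a¹⁰b⁴) is 5 (smallest k with (a¹⁰b⁴)ᵏ = e), so (a¹⁰b⁴)⁻¹ = (a¹⁰b⁴)⁴ = a³b.
Check: (a¹⁰b⁴) · (a³b) → (a¹⁰b⁴) · a³ = b⁴;   (b⁴) · b = e, giving e as required.

Answer: a³b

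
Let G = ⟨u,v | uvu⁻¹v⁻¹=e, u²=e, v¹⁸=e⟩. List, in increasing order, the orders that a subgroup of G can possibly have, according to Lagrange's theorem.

|G| = 36 = 2² · 3². By Lagrange's theorem the order of any subgroup divides 36; the divisors of 36 are 1, 2, 3, 4, 6, 9, 12, 18, 36.

Answer: 1, 2, 3, 4, 6, 9, 12, 18, 36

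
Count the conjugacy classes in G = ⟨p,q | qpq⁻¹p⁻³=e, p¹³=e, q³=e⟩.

The conjugacy classes (representative and size) are:
  [e] (size 1), [p] (size 3), [p⁵] (size 3), [p¹⁰] (size 3), [p⁸] (size 3), [p¹⁰q] (size 13), [p⁷q²] (size 13).
Class equation: 1 + 3 + 3 + 3 + 3 + 13 + 13 = 39 = |G|. So G has 7 conjugacy classes.

Answer: 7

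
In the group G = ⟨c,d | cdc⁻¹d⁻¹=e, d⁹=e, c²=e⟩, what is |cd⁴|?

Compute successive powers until reaching e:
  (cd⁴)¹ = cd⁴, (cd⁴)² = d⁸, (cd⁴)³ = cd³, (cd⁴)⁴ = d⁷, (cd⁴)⁵ = cd², (cd⁴)⁶ = d⁶, (cd⁴)⁷ = cd, (cd⁴)⁸ = d⁵, (cd⁴)⁹ = c, (cd⁴)¹⁰ = d⁴, (cd⁴)¹¹ = cd⁸, (cd⁴)¹² = d³, (cd⁴)¹³ = cd⁷, (cd⁴)¹⁴ = d², (cd⁴)¹⁵ = cd⁶, (cd⁴)¹⁶ = d, (cd⁴)¹⁷ = cd⁵, (cd⁴)¹⁸ = e.
The smallest positive k with (cd⁴)ᵏ = e is 18.

Answer: 18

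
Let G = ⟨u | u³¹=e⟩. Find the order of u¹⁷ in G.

Compute successive powers until reaching e:
  (u¹⁷)¹ = u¹⁷, (u¹⁷)² = u³, (u¹⁷)³ = u²⁰, (u¹⁷)⁴ = u⁶, (u¹⁷)⁵ = u²³, (u¹⁷)⁶ = u⁹, (u¹⁷)⁷ = u²⁶, (u¹⁷)⁸ = u¹², (u¹⁷)⁹ = u²⁹, (u¹⁷)¹⁰ = u¹⁵, (u¹⁷)¹¹ = u, (u¹⁷)¹² = u¹⁸, (u¹⁷)¹³ = u⁴, (u¹⁷)¹⁴ = u²¹, (u¹⁷)¹⁵ = u⁷, (u¹⁷)¹⁶ = u²⁴, (u¹⁷)¹⁷ = u¹⁰, (u¹⁷)¹⁸ = u²⁷, (u¹⁷)¹⁹ = u¹³, (u¹⁷)²⁰ = u³⁰, (u¹⁷)²¹ = u¹⁶, (u¹⁷)²² = u², (u¹⁷)²³ = u¹⁹, (u¹⁷)²⁴ = u⁵, (u¹⁷)²⁵ = u²², (u¹⁷)²⁶ = u⁸, (u¹⁷)²⁷ = u²⁵, (u¹⁷)²⁸ = u¹¹, (u¹⁷)²⁹ = u²⁸, (u¹⁷)³⁰ = u¹⁴, (u¹⁷)³¹ = e.
The smallest positive k with (u¹⁷)ᵏ = e is 31.

Answer: 31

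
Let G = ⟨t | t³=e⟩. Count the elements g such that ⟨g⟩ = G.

G is cyclic of order 3. An element generates G iff its order is 3, and a cyclic group of order 3 has exactly φ(3) = 2 such elements.

Answer: 2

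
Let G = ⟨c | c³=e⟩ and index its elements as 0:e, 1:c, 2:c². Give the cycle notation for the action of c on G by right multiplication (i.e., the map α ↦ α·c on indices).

(0 1 2)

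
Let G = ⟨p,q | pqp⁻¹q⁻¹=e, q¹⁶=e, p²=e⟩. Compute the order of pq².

Compute successive powers until reaching e:
  (pq²)¹ = pq², (pq²)² = q⁴, (pq²)³ = pq⁶, (pq²)⁴ = q⁸, (pq²)⁵ = pq¹⁰, (pq²)⁶ = q¹², (pq²)⁷ = pq¹⁴, (pq²)⁸ = e.
The smallest positive k with (pq²)ᵏ = e is 8.

Answer: 8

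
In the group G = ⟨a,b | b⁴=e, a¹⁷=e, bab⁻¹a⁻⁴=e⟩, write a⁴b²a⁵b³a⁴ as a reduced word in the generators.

Multiply left to right, reducing at each step:
  (a⁴) · b² = a⁴b²
  (a⁴b²) · a⁵ = a¹⁶b²
  (a¹⁶b²) · b³ = a¹⁶b
  (a¹⁶b) · a⁴ = a¹⁵b

Answer: a¹⁵b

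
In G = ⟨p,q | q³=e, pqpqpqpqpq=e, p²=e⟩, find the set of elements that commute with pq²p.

⟨pq²p⟩ ⊆ C_G(pq²p) since powers of pq²p commute with pq²p; so |C_G(pq²p)| ≥ |⟨pq²p⟩| = 3.
By orbit–stabilizer, |C_G(pq²p)| = |G| / |conj. class of pq²p| = 60 / 20 = 3.
The 3 elements commuting with pq²p are {e, pqp, pq²p}.

Answer: {e, pqp, pq²p}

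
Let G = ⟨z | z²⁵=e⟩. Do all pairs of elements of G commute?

G has a single generator, so G is cyclic and hence abelian.

Answer: Yes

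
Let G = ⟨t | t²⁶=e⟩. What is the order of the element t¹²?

Compute successive powers until reaching e:
  (t¹²)¹ = t¹², (t¹²)² = t²⁴, (t¹²)³ = t¹⁰, (t¹²)⁴ = t²², (t¹²)⁵ = t⁸, (t¹²)⁶ = t²⁰, (t¹²)⁷ = t⁶, (t¹²)⁸ = t¹⁸, (t¹²)⁹ = t⁴, (t¹²)¹⁰ = t¹⁶, (t¹²)¹¹ = t², (t¹²)¹² = t¹⁴, (t¹²)¹³ = e.
The smallest positive k with (t¹²)ᵏ = e is 13.

Answer: 13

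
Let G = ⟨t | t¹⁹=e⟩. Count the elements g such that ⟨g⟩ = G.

G is cyclic of order 19. An element generates G iff its order is 19, and a cyclic group of order 19 has exactly φ(19) = 18 such elements.

Answer: 18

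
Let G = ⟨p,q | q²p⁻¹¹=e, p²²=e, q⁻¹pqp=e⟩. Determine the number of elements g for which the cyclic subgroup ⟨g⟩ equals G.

⟨g⟩ = G would require ord(g) = |G| = 44, but the maximum element order in G is 22 < 44. So G is not cyclic and no single element generates it: the count is 0.

Answer: 0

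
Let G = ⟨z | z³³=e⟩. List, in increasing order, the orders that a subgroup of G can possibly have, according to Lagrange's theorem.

|G| = 33 = 3 · 11. By Lagrange's theorem the order of any subgroup divides 33; the divisors of 33 are 1, 3, 11, 33.

Answer: 1, 3, 11, 33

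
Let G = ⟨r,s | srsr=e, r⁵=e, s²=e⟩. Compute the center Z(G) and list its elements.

An element z ∈ Z(G) iff z commutes with every generator.
For example e is central: e·r = r = r·e; e·s = s = s·e.
Whereas r ∉ Z(G) since r·s = rs ≠ r⁴s = s·r.
Checking each of the 10 elements this way gives Z(G) = {e}, of order 1.

Answer: {e}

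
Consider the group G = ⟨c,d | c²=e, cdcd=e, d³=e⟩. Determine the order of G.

Enumerate words in the generators, reducing via the relations: the distinct elements are
  {c, d, e, cd, d², cd²}.
No further products give new elements, so |G| = 6.

Answer: 6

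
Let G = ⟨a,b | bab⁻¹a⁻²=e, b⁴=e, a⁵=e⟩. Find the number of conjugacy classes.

The conjugacy classes (representative and size) are:
  [e] (size 1), [a⁴] (size 4), [a²b] (size 5), [b²] (size 5), [a³b³] (size 5).
Class equation: 1 + 4 + 5 + 5 + 5 = 20 = |G|. So G has 5 conjugacy classes.

Answer: 5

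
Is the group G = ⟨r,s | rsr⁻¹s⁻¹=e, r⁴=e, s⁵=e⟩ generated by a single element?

|G| = 20. The element rs has order 20 (its powers give 20 distinct elements), so ⟨rs⟩ = G and G is cyclic.

Answer: Yes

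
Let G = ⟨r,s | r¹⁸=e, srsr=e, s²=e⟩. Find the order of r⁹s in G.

Compute successive powers until reaching e:
  (r⁹s)¹ = r⁹s, (r⁹s)² = e.
The smallest positive k with (r⁹s)ᵏ = e is 2.

Answer: 2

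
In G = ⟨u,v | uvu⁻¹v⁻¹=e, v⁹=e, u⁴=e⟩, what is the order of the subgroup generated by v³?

|⟨v³⟩| equals the order of v³. Compute successive powers until reaching e:
  (v³)¹ = v³, (v³)² = v⁶, (v³)³ = e.
The smallest positive k with (v³)ᵏ = e is 3, so |⟨v³⟩| = 3.

Answer: 3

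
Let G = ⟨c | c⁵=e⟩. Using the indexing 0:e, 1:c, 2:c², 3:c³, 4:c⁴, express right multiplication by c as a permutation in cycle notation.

(0 1 2 3 4)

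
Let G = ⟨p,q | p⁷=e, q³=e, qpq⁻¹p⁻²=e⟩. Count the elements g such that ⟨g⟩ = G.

⟨g⟩ = G would require ord(g) = |G| = 21, but the maximum element order in G is 7 < 21. So G is not cyclic and no single element generates it: the count is 0.

Answer: 0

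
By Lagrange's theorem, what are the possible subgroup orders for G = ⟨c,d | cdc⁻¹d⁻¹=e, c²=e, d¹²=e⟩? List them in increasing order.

|G| = 24 = 2³ · 3. By Lagrange's theorem the order of any subgroup divides 24; the divisors of 24 are 1, 2, 3, 4, 6, 8, 12, 24.

Answer: 1, 2, 3, 4, 6, 8, 12, 24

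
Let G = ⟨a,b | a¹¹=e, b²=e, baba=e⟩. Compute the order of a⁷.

Compute successive powers until reaching e:
  (a⁷)¹ = a⁷, (a⁷)² = a³, (a⁷)³ = a¹⁰, (a⁷)⁴ = a⁶, (a⁷)⁵ = a², (a⁷)⁶ = a⁹, (a⁷)⁷ = a⁵, (a⁷)⁸ = a, (a⁷)⁹ = a⁸, (a⁷)¹⁰ = a⁴, (a⁷)¹¹ = e.
The smallest positive k with (a⁷)ᵏ = e is 11.

Answer: 11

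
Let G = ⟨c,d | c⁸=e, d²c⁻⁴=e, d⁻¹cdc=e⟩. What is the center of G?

An element z ∈ Z(G) iff z commutes with every generator.
For example c⁴ is central: (c⁴)·c = c⁵ = c·(c⁴); (c⁴)·d = d⁻¹ = d·(c⁴).
Whereas c ∉ Z(G) since c·d = cd ≠ c³d⁻¹ = d·c.
Checking each of the 16 elements this way gives Z(G) = {e, c⁴}, of order 2.

Answer: {e, c⁴}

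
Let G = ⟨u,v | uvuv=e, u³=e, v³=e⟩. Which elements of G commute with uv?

⟨uv⟩ ⊆ C_G(uv) since powers of uv commute with uv; so |C_G(uv)| ≥ |⟨uv⟩| = 2.
By orbit–stabilizer, |C_G(uv)| = |G| / |conj. class of uv| = 12 / 3 = 4.
The 4 elements commuting with uv are {e, uv, u²v², uv²u}.

Answer: {e, uv, u²v², uv²u}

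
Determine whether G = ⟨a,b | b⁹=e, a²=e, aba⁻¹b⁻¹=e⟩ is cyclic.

|G| = 18. The element ab has order 18 (its powers give 18 distinct elements), so ⟨ab⟩ = G and G is cyclic.

Answer: Yes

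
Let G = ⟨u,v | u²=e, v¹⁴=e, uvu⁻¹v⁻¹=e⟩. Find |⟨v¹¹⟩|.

|⟨v¹¹⟩| equals the order of v¹¹. Compute successive powers until reaching e:
  (v¹¹)¹ = v¹¹, (v¹¹)² = v⁸, (v¹¹)³ = v⁵, (v¹¹)⁴ = v², (v¹¹)⁵ = v¹³, (v¹¹)⁶ = v¹⁰, (v¹¹)⁷ = v⁷, (v¹¹)⁸ = v⁴, (v¹¹)⁹ = v, (v¹¹)¹⁰ = v¹², (v¹¹)¹¹ = v⁹, (v¹¹)¹² = v⁶, (v¹¹)¹³ = v³, (v¹¹)¹⁴ = e.
The smallest positive k with (v¹¹)ᵏ = e is 14, so |⟨v¹¹⟩| = 14.

Answer: 14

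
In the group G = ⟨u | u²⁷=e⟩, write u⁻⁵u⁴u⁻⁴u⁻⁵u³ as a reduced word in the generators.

Multiply left to right, reducing at each step:
  (u²²) · u⁴ = u²⁶
  (u²⁶) · u⁻⁴ = u²²
  (u²²) · u⁻⁵ = u¹⁷
  (u¹⁷) · u³ = u²⁰

Answer: u²⁰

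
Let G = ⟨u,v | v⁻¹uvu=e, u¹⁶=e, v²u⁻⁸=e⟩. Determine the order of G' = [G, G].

G' = [G, G] is generated by all commutators. The generator-pair commutators are: [u, v] = u².
The subgroup they normally generate is {e, u², u⁴, u⁶, u⁸, u¹⁰, u¹², u¹⁴}, of order 8.
Check: |G/G'| = 32/8 = 4 is the order of the abelianisation.

Answer: 8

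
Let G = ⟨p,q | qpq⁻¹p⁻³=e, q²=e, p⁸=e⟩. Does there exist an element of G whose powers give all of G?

Every cyclic group is abelian. But p·q = pq while q·p = p³q, so p·q ≠ q·p and G is not abelian. Hence G is not cyclic.

Answer: No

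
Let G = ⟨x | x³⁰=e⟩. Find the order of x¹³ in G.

Compute successive powers until reaching e:
  (x¹³)¹ = x¹³, (x¹³)² = x²⁶, (x¹³)³ = x⁹, (x¹³)⁴ = x²², (x¹³)⁵ = x⁵, (x¹³)⁶ = x¹⁸, (x¹³)⁷ = x, (x¹³)⁸ = x¹⁴, (x¹³)⁹ = x²⁷, (x¹³)¹⁰ = x¹⁰, (x¹³)¹¹ = x²³, (x¹³)¹² = x⁶, (x¹³)¹³ = x¹⁹, (x¹³)¹⁴ = x², (x¹³)¹⁵ = x¹⁵, (x¹³)¹⁶ = x²⁸, (x¹³)¹⁷ = x¹¹, (x¹³)¹⁸ = x²⁴, (x¹³)¹⁹ = x⁷, (x¹³)²⁰ = x²⁰, (x¹³)²¹ = x³, (x¹³)²² = x¹⁶, (x¹³)²³ = x²⁹, (x¹³)²⁴ = x¹², (x¹³)²⁵ = x²⁵, (x¹³)²⁶ = x⁸, (x¹³)²⁷ = x²¹, (x¹³)²⁸ = x⁴, (x¹³)²⁹ = x¹⁷, (x¹³)³⁰ = e.
The smallest positive k with (x¹³)ᵏ = e is 30.

Answer: 30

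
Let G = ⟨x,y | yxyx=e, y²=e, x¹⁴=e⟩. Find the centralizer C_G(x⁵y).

⟨x⁵y⟩ ⊆ C_G(x⁵y) since powers of x⁵y commute with x⁵y; so |C_G(x⁵y)| ≥ |⟨x⁵y⟩| = 2.
By orbit–stabilizer, |C_G(x⁵y)| = |G| / |conj. class of x⁵y| = 28 / 7 = 4.
The 4 elements commuting with x⁵y are {e, x⁷, x⁵y, x¹²y}.

Answer: {e, x⁷, x⁵y, x¹²y}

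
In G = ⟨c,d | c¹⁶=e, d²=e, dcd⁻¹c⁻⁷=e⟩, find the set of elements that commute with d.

⟨d⟩ ⊆ C_G(d) since powers of d commute with d; so |C_G(d)| ≥ |⟨d⟩| = 2.
By orbit–stabilizer, |C_G(d)| = |G| / |conj. class of d| = 32 / 8 = 4.
The 4 elements commuting with d are {e, c⁸, d, c⁸d}.

Answer: {e, c⁸, d, c⁸d}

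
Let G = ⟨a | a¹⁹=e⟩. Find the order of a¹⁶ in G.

Compute successive powers until reaching e:
  (a¹⁶)¹ = a¹⁶, (a¹⁶)² = a¹³, (a¹⁶)³ = a¹⁰, (a¹⁶)⁴ = a⁷, (a¹⁶)⁵ = a⁴, (a¹⁶)⁶ = a, (a¹⁶)⁷ = a¹⁷, (a¹⁶)⁸ = a¹⁴, (a¹⁶)⁹ = a¹¹, (a¹⁶)¹⁰ = a⁸, (a¹⁶)¹¹ = a⁵, (a¹⁶)¹² = a², (a¹⁶)¹³ = a¹⁸, (a¹⁶)¹⁴ = a¹⁵, (a¹⁶)¹⁵ = a¹², (a¹⁶)¹⁶ = a⁹, (a¹⁶)¹⁷ = a⁶, (a¹⁶)¹⁸ = a³, (a¹⁶)¹⁹ = e.
The smallest positive k with (a¹⁶)ᵏ = e is 19.

Answer: 19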